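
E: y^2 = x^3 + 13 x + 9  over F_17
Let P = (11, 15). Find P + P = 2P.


Doubling: s = (3 x1^2 + a) / (2 y1)
s = (3*11^2 + 13) / (2*15) mod 17 = 8
x3 = s^2 - 2 x1 mod 17 = 8^2 - 2*11 = 8
y3 = s (x1 - x3) - y1 mod 17 = 8 * (11 - 8) - 15 = 9

2P = (8, 9)


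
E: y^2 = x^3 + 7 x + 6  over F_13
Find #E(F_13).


For each x in F_13, count y with y^2 = x^3 + 7 x + 6 mod 13:
  x = 1: RHS = 1, y in [1, 12]  -> 2 point(s)
  x = 5: RHS = 10, y in [6, 7]  -> 2 point(s)
  x = 6: RHS = 4, y in [2, 11]  -> 2 point(s)
  x = 10: RHS = 10, y in [6, 7]  -> 2 point(s)
  x = 11: RHS = 10, y in [6, 7]  -> 2 point(s)
Affine points: 10. Add the point at infinity: total = 11.

#E(F_13) = 11


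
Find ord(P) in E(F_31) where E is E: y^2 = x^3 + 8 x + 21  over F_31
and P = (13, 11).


Compute successive multiples of P until we hit O:
  1P = (13, 11)
  2P = (24, 26)
  3P = (12, 27)
  4P = (14, 5)
  5P = (9, 27)
  6P = (25, 6)
  7P = (2, 18)
  8P = (10, 4)
  ... (continuing to 17P)
  17P = O

ord(P) = 17


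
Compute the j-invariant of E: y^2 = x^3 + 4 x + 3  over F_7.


Delta = -16(4 a^3 + 27 b^2) mod 7 = 3
-1728 * (4 a)^3 = -1728 * (4*4)^3 mod 7 = 1
j = 1 * 3^(-1) mod 7 = 5

j = 5 (mod 7)


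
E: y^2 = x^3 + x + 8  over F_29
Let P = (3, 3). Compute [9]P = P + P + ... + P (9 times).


k = 9 = 1001_2 (binary, LSB first: 1001)
Double-and-add from P = (3, 3):
  bit 0 = 1: acc = O + (3, 3) = (3, 3)
  bit 1 = 0: acc unchanged = (3, 3)
  bit 2 = 0: acc unchanged = (3, 3)
  bit 3 = 1: acc = (3, 3) + (11, 25) = (28, 8)

9P = (28, 8)


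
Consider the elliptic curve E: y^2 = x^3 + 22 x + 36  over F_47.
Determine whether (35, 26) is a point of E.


Check whether y^2 = x^3 + 22 x + 36 (mod 47) for (x, y) = (35, 26).
LHS: y^2 = 26^2 mod 47 = 18
RHS: x^3 + 22 x + 36 = 35^3 + 22*35 + 36 mod 47 = 18
LHS = RHS

Yes, on the curve


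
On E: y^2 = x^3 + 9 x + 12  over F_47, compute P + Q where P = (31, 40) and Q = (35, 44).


P != Q, so use the chord formula.
s = (y2 - y1) / (x2 - x1) = (4) / (4) mod 47 = 1
x3 = s^2 - x1 - x2 mod 47 = 1^2 - 31 - 35 = 29
y3 = s (x1 - x3) - y1 mod 47 = 1 * (31 - 29) - 40 = 9

P + Q = (29, 9)


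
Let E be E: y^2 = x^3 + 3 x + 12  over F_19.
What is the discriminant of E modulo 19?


4 a^3 + 27 b^2 = 4*3^3 + 27*12^2 = 108 + 3888 = 3996
Delta = -16 * (3996) = -63936
Delta mod 19 = 18

Delta = 18 (mod 19)


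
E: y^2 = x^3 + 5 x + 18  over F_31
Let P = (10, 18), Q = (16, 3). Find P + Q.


P != Q, so use the chord formula.
s = (y2 - y1) / (x2 - x1) = (16) / (6) mod 31 = 13
x3 = s^2 - x1 - x2 mod 31 = 13^2 - 10 - 16 = 19
y3 = s (x1 - x3) - y1 mod 31 = 13 * (10 - 19) - 18 = 20

P + Q = (19, 20)


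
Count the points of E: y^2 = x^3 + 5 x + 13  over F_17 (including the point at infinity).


For each x in F_17, count y with y^2 = x^3 + 5 x + 13 mod 17:
  x = 0: RHS = 13, y in [8, 9]  -> 2 point(s)
  x = 1: RHS = 2, y in [6, 11]  -> 2 point(s)
  x = 3: RHS = 4, y in [2, 15]  -> 2 point(s)
  x = 6: RHS = 4, y in [2, 15]  -> 2 point(s)
  x = 7: RHS = 0, y in [0]  -> 1 point(s)
  x = 8: RHS = 4, y in [2, 15]  -> 2 point(s)
  x = 10: RHS = 9, y in [3, 14]  -> 2 point(s)
  x = 12: RHS = 16, y in [4, 13]  -> 2 point(s)
Affine points: 15. Add the point at infinity: total = 16.

#E(F_17) = 16


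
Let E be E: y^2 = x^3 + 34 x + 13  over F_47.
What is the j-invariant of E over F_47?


Delta = -16(4 a^3 + 27 b^2) mod 47 = 14
-1728 * (4 a)^3 = -1728 * (4*34)^3 mod 47 = 35
j = 35 * 14^(-1) mod 47 = 26

j = 26 (mod 47)


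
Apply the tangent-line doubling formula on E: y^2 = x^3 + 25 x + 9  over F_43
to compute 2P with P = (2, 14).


Doubling: s = (3 x1^2 + a) / (2 y1)
s = (3*2^2 + 25) / (2*14) mod 43 = 9
x3 = s^2 - 2 x1 mod 43 = 9^2 - 2*2 = 34
y3 = s (x1 - x3) - y1 mod 43 = 9 * (2 - 34) - 14 = 42

2P = (34, 42)


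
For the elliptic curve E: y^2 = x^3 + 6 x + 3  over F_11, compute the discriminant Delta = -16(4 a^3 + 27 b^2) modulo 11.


4 a^3 + 27 b^2 = 4*6^3 + 27*3^2 = 864 + 243 = 1107
Delta = -16 * (1107) = -17712
Delta mod 11 = 9

Delta = 9 (mod 11)


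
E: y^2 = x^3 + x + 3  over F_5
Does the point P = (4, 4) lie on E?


Check whether y^2 = x^3 + 1 x + 3 (mod 5) for (x, y) = (4, 4).
LHS: y^2 = 4^2 mod 5 = 1
RHS: x^3 + 1 x + 3 = 4^3 + 1*4 + 3 mod 5 = 1
LHS = RHS

Yes, on the curve


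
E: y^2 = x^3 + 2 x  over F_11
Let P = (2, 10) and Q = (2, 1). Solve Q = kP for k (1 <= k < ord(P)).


Enumerate multiples of P until we hit Q = (2, 1):
  1P = (2, 10)
  2P = (1, 5)
  3P = (0, 0)
  4P = (1, 6)
  5P = (2, 1)
Match found at i = 5.

k = 5


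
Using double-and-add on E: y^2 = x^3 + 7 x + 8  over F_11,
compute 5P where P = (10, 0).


k = 5 = 101_2 (binary, LSB first: 101)
Double-and-add from P = (10, 0):
  bit 0 = 1: acc = O + (10, 0) = (10, 0)
  bit 1 = 0: acc unchanged = (10, 0)
  bit 2 = 1: acc = (10, 0) + O = (10, 0)

5P = (10, 0)


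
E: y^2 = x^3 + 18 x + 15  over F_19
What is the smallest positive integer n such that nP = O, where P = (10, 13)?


Compute successive multiples of P until we hit O:
  1P = (10, 13)
  2P = (3, 1)
  3P = (7, 3)
  4P = (11, 9)
  5P = (14, 3)
  6P = (6, 15)
  7P = (8, 5)
  8P = (17, 16)
  ... (continuing to 17P)
  17P = O

ord(P) = 17


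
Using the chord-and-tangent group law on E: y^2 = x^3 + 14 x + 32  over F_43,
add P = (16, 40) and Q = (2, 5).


P != Q, so use the chord formula.
s = (y2 - y1) / (x2 - x1) = (8) / (29) mod 43 = 24
x3 = s^2 - x1 - x2 mod 43 = 24^2 - 16 - 2 = 42
y3 = s (x1 - x3) - y1 mod 43 = 24 * (16 - 42) - 40 = 24

P + Q = (42, 24)


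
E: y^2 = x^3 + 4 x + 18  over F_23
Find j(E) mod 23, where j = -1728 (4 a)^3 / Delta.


Delta = -16(4 a^3 + 27 b^2) mod 23 = 8
-1728 * (4 a)^3 = -1728 * (4*4)^3 mod 23 = 17
j = 17 * 8^(-1) mod 23 = 5

j = 5 (mod 23)


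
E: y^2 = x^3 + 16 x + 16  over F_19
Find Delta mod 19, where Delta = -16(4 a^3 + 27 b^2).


4 a^3 + 27 b^2 = 4*16^3 + 27*16^2 = 16384 + 6912 = 23296
Delta = -16 * (23296) = -372736
Delta mod 19 = 6

Delta = 6 (mod 19)


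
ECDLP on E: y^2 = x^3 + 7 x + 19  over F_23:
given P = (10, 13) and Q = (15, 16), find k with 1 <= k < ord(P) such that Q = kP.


Enumerate multiples of P until we hit Q = (15, 16):
  1P = (10, 13)
  2P = (5, 8)
  3P = (9, 11)
  4P = (8, 14)
  5P = (11, 22)
  6P = (14, 20)
  7P = (15, 7)
  8P = (16, 8)
  9P = (6, 22)
  10P = (2, 15)
  11P = (1, 2)
  12P = (1, 21)
  13P = (2, 8)
  14P = (6, 1)
  15P = (16, 15)
  16P = (15, 16)
Match found at i = 16.

k = 16


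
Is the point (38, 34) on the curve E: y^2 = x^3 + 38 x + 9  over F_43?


Check whether y^2 = x^3 + 38 x + 9 (mod 43) for (x, y) = (38, 34).
LHS: y^2 = 34^2 mod 43 = 38
RHS: x^3 + 38 x + 9 = 38^3 + 38*38 + 9 mod 43 = 38
LHS = RHS

Yes, on the curve


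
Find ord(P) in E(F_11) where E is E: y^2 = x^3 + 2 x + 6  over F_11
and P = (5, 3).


Compute successive multiples of P until we hit O:
  1P = (5, 3)
  2P = (1, 8)
  3P = (10, 6)
  4P = (10, 5)
  5P = (1, 3)
  6P = (5, 8)
  7P = O

ord(P) = 7


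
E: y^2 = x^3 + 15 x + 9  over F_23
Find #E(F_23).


For each x in F_23, count y with y^2 = x^3 + 15 x + 9 mod 23:
  x = 0: RHS = 9, y in [3, 20]  -> 2 point(s)
  x = 1: RHS = 2, y in [5, 18]  -> 2 point(s)
  x = 2: RHS = 1, y in [1, 22]  -> 2 point(s)
  x = 3: RHS = 12, y in [9, 14]  -> 2 point(s)
  x = 4: RHS = 18, y in [8, 15]  -> 2 point(s)
  x = 5: RHS = 2, y in [5, 18]  -> 2 point(s)
  x = 6: RHS = 16, y in [4, 19]  -> 2 point(s)
  x = 10: RHS = 9, y in [3, 20]  -> 2 point(s)
  x = 12: RHS = 8, y in [10, 13]  -> 2 point(s)
  x = 13: RHS = 9, y in [3, 20]  -> 2 point(s)
  x = 17: RHS = 2, y in [5, 18]  -> 2 point(s)
  x = 18: RHS = 16, y in [4, 19]  -> 2 point(s)
  x = 19: RHS = 0, y in [0]  -> 1 point(s)
  x = 20: RHS = 6, y in [11, 12]  -> 2 point(s)
  x = 22: RHS = 16, y in [4, 19]  -> 2 point(s)
Affine points: 29. Add the point at infinity: total = 30.

#E(F_23) = 30


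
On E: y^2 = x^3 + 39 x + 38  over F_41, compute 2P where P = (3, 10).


Doubling: s = (3 x1^2 + a) / (2 y1)
s = (3*3^2 + 39) / (2*10) mod 41 = 32
x3 = s^2 - 2 x1 mod 41 = 32^2 - 2*3 = 34
y3 = s (x1 - x3) - y1 mod 41 = 32 * (3 - 34) - 10 = 23

2P = (34, 23)


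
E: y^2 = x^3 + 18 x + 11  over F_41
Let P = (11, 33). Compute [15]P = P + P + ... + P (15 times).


k = 15 = 1111_2 (binary, LSB first: 1111)
Double-and-add from P = (11, 33):
  bit 0 = 1: acc = O + (11, 33) = (11, 33)
  bit 1 = 1: acc = (11, 33) + (17, 33) = (13, 8)
  bit 2 = 1: acc = (13, 8) + (40, 22) = (30, 9)
  bit 3 = 1: acc = (30, 9) + (10, 24) = (40, 19)

15P = (40, 19)


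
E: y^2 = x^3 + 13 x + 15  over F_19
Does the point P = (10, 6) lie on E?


Check whether y^2 = x^3 + 13 x + 15 (mod 19) for (x, y) = (10, 6).
LHS: y^2 = 6^2 mod 19 = 17
RHS: x^3 + 13 x + 15 = 10^3 + 13*10 + 15 mod 19 = 5
LHS != RHS

No, not on the curve


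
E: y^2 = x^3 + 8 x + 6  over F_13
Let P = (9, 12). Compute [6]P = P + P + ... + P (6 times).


k = 6 = 110_2 (binary, LSB first: 011)
Double-and-add from P = (9, 12):
  bit 0 = 0: acc unchanged = O
  bit 1 = 1: acc = O + (12, 7) = (12, 7)
  bit 2 = 1: acc = (12, 7) + (6, 7) = (8, 6)

6P = (8, 6)


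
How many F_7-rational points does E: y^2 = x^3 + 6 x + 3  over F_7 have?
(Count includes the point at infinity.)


For each x in F_7, count y with y^2 = x^3 + 6 x + 3 mod 7:
  x = 2: RHS = 2, y in [3, 4]  -> 2 point(s)
  x = 4: RHS = 0, y in [0]  -> 1 point(s)
  x = 5: RHS = 4, y in [2, 5]  -> 2 point(s)
Affine points: 5. Add the point at infinity: total = 6.

#E(F_7) = 6


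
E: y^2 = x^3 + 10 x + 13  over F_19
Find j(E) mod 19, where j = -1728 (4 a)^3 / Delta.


Delta = -16(4 a^3 + 27 b^2) mod 19 = 1
-1728 * (4 a)^3 = -1728 * (4*10)^3 mod 19 = 8
j = 8 * 1^(-1) mod 19 = 8

j = 8 (mod 19)


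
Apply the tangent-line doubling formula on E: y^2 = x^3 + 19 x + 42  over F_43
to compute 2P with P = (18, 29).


Doubling: s = (3 x1^2 + a) / (2 y1)
s = (3*18^2 + 19) / (2*29) mod 43 = 3
x3 = s^2 - 2 x1 mod 43 = 3^2 - 2*18 = 16
y3 = s (x1 - x3) - y1 mod 43 = 3 * (18 - 16) - 29 = 20

2P = (16, 20)


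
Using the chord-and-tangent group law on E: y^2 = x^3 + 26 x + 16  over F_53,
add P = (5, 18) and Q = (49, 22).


P != Q, so use the chord formula.
s = (y2 - y1) / (x2 - x1) = (4) / (44) mod 53 = 29
x3 = s^2 - x1 - x2 mod 53 = 29^2 - 5 - 49 = 45
y3 = s (x1 - x3) - y1 mod 53 = 29 * (5 - 45) - 18 = 41

P + Q = (45, 41)


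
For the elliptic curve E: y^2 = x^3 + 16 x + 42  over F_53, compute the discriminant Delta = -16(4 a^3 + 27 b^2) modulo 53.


4 a^3 + 27 b^2 = 4*16^3 + 27*42^2 = 16384 + 47628 = 64012
Delta = -16 * (64012) = -1024192
Delta mod 53 = 33

Delta = 33 (mod 53)


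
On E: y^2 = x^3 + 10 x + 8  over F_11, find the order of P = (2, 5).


Compute successive multiples of P until we hit O:
  1P = (2, 5)
  2P = (7, 6)
  3P = (6, 3)
  4P = (6, 8)
  5P = (7, 5)
  6P = (2, 6)
  7P = O

ord(P) = 7


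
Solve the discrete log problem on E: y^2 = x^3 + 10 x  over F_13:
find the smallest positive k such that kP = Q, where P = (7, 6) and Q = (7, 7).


Enumerate multiples of P until we hit Q = (7, 7):
  1P = (7, 6)
  2P = (0, 0)
  3P = (7, 7)
Match found at i = 3.

k = 3


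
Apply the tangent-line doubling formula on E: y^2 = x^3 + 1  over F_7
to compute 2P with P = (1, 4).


Doubling: s = (3 x1^2 + a) / (2 y1)
s = (3*1^2 + 0) / (2*4) mod 7 = 3
x3 = s^2 - 2 x1 mod 7 = 3^2 - 2*1 = 0
y3 = s (x1 - x3) - y1 mod 7 = 3 * (1 - 0) - 4 = 6

2P = (0, 6)


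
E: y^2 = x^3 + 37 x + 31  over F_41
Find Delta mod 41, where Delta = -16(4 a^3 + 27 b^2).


4 a^3 + 27 b^2 = 4*37^3 + 27*31^2 = 202612 + 25947 = 228559
Delta = -16 * (228559) = -3656944
Delta mod 41 = 10

Delta = 10 (mod 41)


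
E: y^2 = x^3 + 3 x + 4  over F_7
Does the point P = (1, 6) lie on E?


Check whether y^2 = x^3 + 3 x + 4 (mod 7) for (x, y) = (1, 6).
LHS: y^2 = 6^2 mod 7 = 1
RHS: x^3 + 3 x + 4 = 1^3 + 3*1 + 4 mod 7 = 1
LHS = RHS

Yes, on the curve


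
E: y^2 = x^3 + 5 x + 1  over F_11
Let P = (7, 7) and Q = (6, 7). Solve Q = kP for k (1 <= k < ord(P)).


Enumerate multiples of P until we hit Q = (6, 7):
  1P = (7, 7)
  2P = (6, 7)
Match found at i = 2.

k = 2


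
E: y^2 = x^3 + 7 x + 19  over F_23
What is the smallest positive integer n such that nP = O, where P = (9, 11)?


Compute successive multiples of P until we hit O:
  1P = (9, 11)
  2P = (14, 20)
  3P = (6, 22)
  4P = (1, 21)
  5P = (16, 15)
  6P = (11, 1)
  7P = (5, 15)
  8P = (10, 13)
  ... (continuing to 23P)
  23P = O

ord(P) = 23


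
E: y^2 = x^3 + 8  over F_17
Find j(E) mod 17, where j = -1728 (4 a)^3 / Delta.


Delta = -16(4 a^3 + 27 b^2) mod 17 = 11
-1728 * (4 a)^3 = -1728 * (4*0)^3 mod 17 = 0
j = 0 * 11^(-1) mod 17 = 0

j = 0 (mod 17)


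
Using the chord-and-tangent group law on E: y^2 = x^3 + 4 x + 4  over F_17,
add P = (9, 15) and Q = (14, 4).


P != Q, so use the chord formula.
s = (y2 - y1) / (x2 - x1) = (6) / (5) mod 17 = 8
x3 = s^2 - x1 - x2 mod 17 = 8^2 - 9 - 14 = 7
y3 = s (x1 - x3) - y1 mod 17 = 8 * (9 - 7) - 15 = 1

P + Q = (7, 1)


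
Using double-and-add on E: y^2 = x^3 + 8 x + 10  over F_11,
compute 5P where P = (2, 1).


k = 5 = 101_2 (binary, LSB first: 101)
Double-and-add from P = (2, 1):
  bit 0 = 1: acc = O + (2, 1) = (2, 1)
  bit 1 = 0: acc unchanged = (2, 1)
  bit 2 = 1: acc = (2, 1) + (10, 10) = (8, 6)

5P = (8, 6)


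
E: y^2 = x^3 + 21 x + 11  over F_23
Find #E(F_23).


For each x in F_23, count y with y^2 = x^3 + 21 x + 11 mod 23:
  x = 3: RHS = 9, y in [3, 20]  -> 2 point(s)
  x = 6: RHS = 8, y in [10, 13]  -> 2 point(s)
  x = 7: RHS = 18, y in [8, 15]  -> 2 point(s)
  x = 8: RHS = 1, y in [1, 22]  -> 2 point(s)
  x = 9: RHS = 9, y in [3, 20]  -> 2 point(s)
  x = 10: RHS = 2, y in [5, 18]  -> 2 point(s)
  x = 11: RHS = 9, y in [3, 20]  -> 2 point(s)
  x = 12: RHS = 13, y in [6, 17]  -> 2 point(s)
  x = 14: RHS = 13, y in [6, 17]  -> 2 point(s)
  x = 16: RHS = 4, y in [2, 21]  -> 2 point(s)
  x = 19: RHS = 1, y in [1, 22]  -> 2 point(s)
  x = 20: RHS = 13, y in [6, 17]  -> 2 point(s)
  x = 22: RHS = 12, y in [9, 14]  -> 2 point(s)
Affine points: 26. Add the point at infinity: total = 27.

#E(F_23) = 27


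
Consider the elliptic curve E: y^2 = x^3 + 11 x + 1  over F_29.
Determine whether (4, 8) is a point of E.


Check whether y^2 = x^3 + 11 x + 1 (mod 29) for (x, y) = (4, 8).
LHS: y^2 = 8^2 mod 29 = 6
RHS: x^3 + 11 x + 1 = 4^3 + 11*4 + 1 mod 29 = 22
LHS != RHS

No, not on the curve


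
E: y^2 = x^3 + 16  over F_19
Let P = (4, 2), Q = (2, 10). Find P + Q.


P != Q, so use the chord formula.
s = (y2 - y1) / (x2 - x1) = (8) / (17) mod 19 = 15
x3 = s^2 - x1 - x2 mod 19 = 15^2 - 4 - 2 = 10
y3 = s (x1 - x3) - y1 mod 19 = 15 * (4 - 10) - 2 = 3

P + Q = (10, 3)


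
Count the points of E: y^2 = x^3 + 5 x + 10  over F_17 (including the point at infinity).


For each x in F_17, count y with y^2 = x^3 + 5 x + 10 mod 17:
  x = 1: RHS = 16, y in [4, 13]  -> 2 point(s)
  x = 3: RHS = 1, y in [1, 16]  -> 2 point(s)
  x = 4: RHS = 9, y in [3, 14]  -> 2 point(s)
  x = 6: RHS = 1, y in [1, 16]  -> 2 point(s)
  x = 8: RHS = 1, y in [1, 16]  -> 2 point(s)
  x = 9: RHS = 2, y in [6, 11]  -> 2 point(s)
  x = 11: RHS = 2, y in [6, 11]  -> 2 point(s)
  x = 12: RHS = 13, y in [8, 9]  -> 2 point(s)
  x = 14: RHS = 2, y in [6, 11]  -> 2 point(s)
  x = 15: RHS = 9, y in [3, 14]  -> 2 point(s)
  x = 16: RHS = 4, y in [2, 15]  -> 2 point(s)
Affine points: 22. Add the point at infinity: total = 23.

#E(F_17) = 23


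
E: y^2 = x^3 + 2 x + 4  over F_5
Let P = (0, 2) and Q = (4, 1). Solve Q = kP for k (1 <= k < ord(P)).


Enumerate multiples of P until we hit Q = (4, 1):
  1P = (0, 2)
  2P = (4, 1)
Match found at i = 2.

k = 2


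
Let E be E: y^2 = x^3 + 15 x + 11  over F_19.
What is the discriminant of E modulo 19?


4 a^3 + 27 b^2 = 4*15^3 + 27*11^2 = 13500 + 3267 = 16767
Delta = -16 * (16767) = -268272
Delta mod 19 = 8

Delta = 8 (mod 19)


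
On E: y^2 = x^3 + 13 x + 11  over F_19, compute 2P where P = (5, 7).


Doubling: s = (3 x1^2 + a) / (2 y1)
s = (3*5^2 + 13) / (2*7) mod 19 = 9
x3 = s^2 - 2 x1 mod 19 = 9^2 - 2*5 = 14
y3 = s (x1 - x3) - y1 mod 19 = 9 * (5 - 14) - 7 = 7

2P = (14, 7)


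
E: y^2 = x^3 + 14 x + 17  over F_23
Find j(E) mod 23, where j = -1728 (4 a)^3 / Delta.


Delta = -16(4 a^3 + 27 b^2) mod 23 = 8
-1728 * (4 a)^3 = -1728 * (4*14)^3 mod 23 = 13
j = 13 * 8^(-1) mod 23 = 16

j = 16 (mod 23)


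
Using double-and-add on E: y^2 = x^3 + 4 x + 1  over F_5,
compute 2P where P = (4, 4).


k = 2 = 10_2 (binary, LSB first: 01)
Double-and-add from P = (4, 4):
  bit 0 = 0: acc unchanged = O
  bit 1 = 1: acc = O + (3, 0) = (3, 0)

2P = (3, 0)


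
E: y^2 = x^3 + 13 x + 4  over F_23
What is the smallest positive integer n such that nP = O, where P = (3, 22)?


Compute successive multiples of P until we hit O:
  1P = (3, 22)
  2P = (3, 1)
  3P = O

ord(P) = 3


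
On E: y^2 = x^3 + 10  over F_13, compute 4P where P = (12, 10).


k = 4 = 100_2 (binary, LSB first: 001)
Double-and-add from P = (12, 10):
  bit 0 = 0: acc unchanged = O
  bit 1 = 0: acc unchanged = O
  bit 2 = 1: acc = O + (12, 10) = (12, 10)

4P = (12, 10)


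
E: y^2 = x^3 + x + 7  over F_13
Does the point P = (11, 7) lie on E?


Check whether y^2 = x^3 + 1 x + 7 (mod 13) for (x, y) = (11, 7).
LHS: y^2 = 7^2 mod 13 = 10
RHS: x^3 + 1 x + 7 = 11^3 + 1*11 + 7 mod 13 = 10
LHS = RHS

Yes, on the curve


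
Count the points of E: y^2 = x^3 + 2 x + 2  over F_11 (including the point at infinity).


For each x in F_11, count y with y^2 = x^3 + 2 x + 2 mod 11:
  x = 1: RHS = 5, y in [4, 7]  -> 2 point(s)
  x = 2: RHS = 3, y in [5, 6]  -> 2 point(s)
  x = 5: RHS = 5, y in [4, 7]  -> 2 point(s)
  x = 9: RHS = 1, y in [1, 10]  -> 2 point(s)
Affine points: 8. Add the point at infinity: total = 9.

#E(F_11) = 9


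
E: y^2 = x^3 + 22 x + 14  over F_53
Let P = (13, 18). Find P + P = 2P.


Doubling: s = (3 x1^2 + a) / (2 y1)
s = (3*13^2 + 22) / (2*18) mod 53 = 25
x3 = s^2 - 2 x1 mod 53 = 25^2 - 2*13 = 16
y3 = s (x1 - x3) - y1 mod 53 = 25 * (13 - 16) - 18 = 13

2P = (16, 13)


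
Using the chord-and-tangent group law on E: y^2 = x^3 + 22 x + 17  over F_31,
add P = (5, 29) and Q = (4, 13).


P != Q, so use the chord formula.
s = (y2 - y1) / (x2 - x1) = (15) / (30) mod 31 = 16
x3 = s^2 - x1 - x2 mod 31 = 16^2 - 5 - 4 = 30
y3 = s (x1 - x3) - y1 mod 31 = 16 * (5 - 30) - 29 = 5

P + Q = (30, 5)


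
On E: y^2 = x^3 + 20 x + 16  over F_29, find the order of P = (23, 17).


Compute successive multiples of P until we hit O:
  1P = (23, 17)
  2P = (5, 3)
  3P = (17, 7)
  4P = (24, 20)
  5P = (20, 21)
  6P = (20, 8)
  7P = (24, 9)
  8P = (17, 22)
  ... (continuing to 11P)
  11P = O

ord(P) = 11


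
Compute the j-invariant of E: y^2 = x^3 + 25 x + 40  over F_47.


Delta = -16(4 a^3 + 27 b^2) mod 47 = 1
-1728 * (4 a)^3 = -1728 * (4*25)^3 mod 47 = 26
j = 26 * 1^(-1) mod 47 = 26

j = 26 (mod 47)


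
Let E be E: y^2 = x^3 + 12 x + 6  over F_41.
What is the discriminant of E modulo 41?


4 a^3 + 27 b^2 = 4*12^3 + 27*6^2 = 6912 + 972 = 7884
Delta = -16 * (7884) = -126144
Delta mod 41 = 13

Delta = 13 (mod 41)


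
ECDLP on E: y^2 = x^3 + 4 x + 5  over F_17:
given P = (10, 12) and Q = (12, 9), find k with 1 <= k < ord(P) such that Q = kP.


Enumerate multiples of P until we hit Q = (12, 9):
  1P = (10, 12)
  2P = (12, 8)
  3P = (16, 0)
  4P = (12, 9)
Match found at i = 4.

k = 4


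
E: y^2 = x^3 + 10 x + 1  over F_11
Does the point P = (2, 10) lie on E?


Check whether y^2 = x^3 + 10 x + 1 (mod 11) for (x, y) = (2, 10).
LHS: y^2 = 10^2 mod 11 = 1
RHS: x^3 + 10 x + 1 = 2^3 + 10*2 + 1 mod 11 = 7
LHS != RHS

No, not on the curve


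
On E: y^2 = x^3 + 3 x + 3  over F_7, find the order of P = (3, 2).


Compute successive multiples of P until we hit O:
  1P = (3, 2)
  2P = (3, 5)
  3P = O

ord(P) = 3


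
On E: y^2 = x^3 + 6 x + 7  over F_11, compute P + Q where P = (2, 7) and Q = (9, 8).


P != Q, so use the chord formula.
s = (y2 - y1) / (x2 - x1) = (1) / (7) mod 11 = 8
x3 = s^2 - x1 - x2 mod 11 = 8^2 - 2 - 9 = 9
y3 = s (x1 - x3) - y1 mod 11 = 8 * (2 - 9) - 7 = 3

P + Q = (9, 3)


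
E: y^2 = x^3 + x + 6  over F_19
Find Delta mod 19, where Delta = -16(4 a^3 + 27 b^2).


4 a^3 + 27 b^2 = 4*1^3 + 27*6^2 = 4 + 972 = 976
Delta = -16 * (976) = -15616
Delta mod 19 = 2

Delta = 2 (mod 19)


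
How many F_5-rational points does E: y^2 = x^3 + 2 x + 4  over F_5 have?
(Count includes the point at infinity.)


For each x in F_5, count y with y^2 = x^3 + 2 x + 4 mod 5:
  x = 0: RHS = 4, y in [2, 3]  -> 2 point(s)
  x = 2: RHS = 1, y in [1, 4]  -> 2 point(s)
  x = 4: RHS = 1, y in [1, 4]  -> 2 point(s)
Affine points: 6. Add the point at infinity: total = 7.

#E(F_5) = 7


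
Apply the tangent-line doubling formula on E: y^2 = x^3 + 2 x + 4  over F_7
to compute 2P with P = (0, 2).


Doubling: s = (3 x1^2 + a) / (2 y1)
s = (3*0^2 + 2) / (2*2) mod 7 = 4
x3 = s^2 - 2 x1 mod 7 = 4^2 - 2*0 = 2
y3 = s (x1 - x3) - y1 mod 7 = 4 * (0 - 2) - 2 = 4

2P = (2, 4)


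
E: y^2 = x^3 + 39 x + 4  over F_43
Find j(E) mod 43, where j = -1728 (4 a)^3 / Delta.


Delta = -16(4 a^3 + 27 b^2) mod 43 = 22
-1728 * (4 a)^3 = -1728 * (4*39)^3 mod 43 = 2
j = 2 * 22^(-1) mod 43 = 4

j = 4 (mod 43)


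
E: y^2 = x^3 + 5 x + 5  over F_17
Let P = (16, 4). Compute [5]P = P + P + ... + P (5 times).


k = 5 = 101_2 (binary, LSB first: 101)
Double-and-add from P = (16, 4):
  bit 0 = 1: acc = O + (16, 4) = (16, 4)
  bit 1 = 0: acc unchanged = (16, 4)
  bit 2 = 1: acc = (16, 4) + (15, 15) = (5, 11)

5P = (5, 11)


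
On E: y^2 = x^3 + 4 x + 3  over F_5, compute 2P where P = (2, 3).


Doubling: s = (3 x1^2 + a) / (2 y1)
s = (3*2^2 + 4) / (2*3) mod 5 = 1
x3 = s^2 - 2 x1 mod 5 = 1^2 - 2*2 = 2
y3 = s (x1 - x3) - y1 mod 5 = 1 * (2 - 2) - 3 = 2

2P = (2, 2)


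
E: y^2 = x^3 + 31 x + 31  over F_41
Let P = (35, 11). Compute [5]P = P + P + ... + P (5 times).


k = 5 = 101_2 (binary, LSB first: 101)
Double-and-add from P = (35, 11):
  bit 0 = 1: acc = O + (35, 11) = (35, 11)
  bit 1 = 0: acc unchanged = (35, 11)
  bit 2 = 1: acc = (35, 11) + (20, 0) = (31, 22)

5P = (31, 22)


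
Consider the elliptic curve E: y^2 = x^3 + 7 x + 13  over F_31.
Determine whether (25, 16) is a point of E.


Check whether y^2 = x^3 + 7 x + 13 (mod 31) for (x, y) = (25, 16).
LHS: y^2 = 16^2 mod 31 = 8
RHS: x^3 + 7 x + 13 = 25^3 + 7*25 + 13 mod 31 = 3
LHS != RHS

No, not on the curve


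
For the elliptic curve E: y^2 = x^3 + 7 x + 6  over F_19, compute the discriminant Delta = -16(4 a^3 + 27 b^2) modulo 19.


4 a^3 + 27 b^2 = 4*7^3 + 27*6^2 = 1372 + 972 = 2344
Delta = -16 * (2344) = -37504
Delta mod 19 = 2

Delta = 2 (mod 19)


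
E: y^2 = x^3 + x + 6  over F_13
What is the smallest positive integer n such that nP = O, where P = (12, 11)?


Compute successive multiples of P until we hit O:
  1P = (12, 11)
  2P = (3, 6)
  3P = (2, 9)
  4P = (11, 10)
  5P = (4, 10)
  6P = (9, 4)
  7P = (9, 9)
  8P = (4, 3)
  ... (continuing to 13P)
  13P = O

ord(P) = 13


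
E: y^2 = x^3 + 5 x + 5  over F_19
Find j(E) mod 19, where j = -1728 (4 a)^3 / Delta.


Delta = -16(4 a^3 + 27 b^2) mod 19 = 10
-1728 * (4 a)^3 = -1728 * (4*5)^3 mod 19 = 1
j = 1 * 10^(-1) mod 19 = 2

j = 2 (mod 19)


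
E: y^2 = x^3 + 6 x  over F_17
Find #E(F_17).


For each x in F_17, count y with y^2 = x^3 + 6 x + 0 mod 17:
  x = 0: RHS = 0, y in [0]  -> 1 point(s)
  x = 5: RHS = 2, y in [6, 11]  -> 2 point(s)
  x = 8: RHS = 16, y in [4, 13]  -> 2 point(s)
  x = 9: RHS = 1, y in [1, 16]  -> 2 point(s)
  x = 12: RHS = 15, y in [7, 10]  -> 2 point(s)
Affine points: 9. Add the point at infinity: total = 10.

#E(F_17) = 10


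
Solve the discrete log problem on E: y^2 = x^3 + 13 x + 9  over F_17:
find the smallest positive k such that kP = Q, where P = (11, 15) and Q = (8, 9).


Enumerate multiples of P until we hit Q = (8, 9):
  1P = (11, 15)
  2P = (8, 9)
Match found at i = 2.

k = 2


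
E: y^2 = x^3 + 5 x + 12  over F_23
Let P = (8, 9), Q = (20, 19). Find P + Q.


P != Q, so use the chord formula.
s = (y2 - y1) / (x2 - x1) = (10) / (12) mod 23 = 20
x3 = s^2 - x1 - x2 mod 23 = 20^2 - 8 - 20 = 4
y3 = s (x1 - x3) - y1 mod 23 = 20 * (8 - 4) - 9 = 2

P + Q = (4, 2)


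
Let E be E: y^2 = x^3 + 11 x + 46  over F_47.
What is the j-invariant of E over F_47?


Delta = -16(4 a^3 + 27 b^2) mod 47 = 18
-1728 * (4 a)^3 = -1728 * (4*11)^3 mod 47 = 32
j = 32 * 18^(-1) mod 47 = 7

j = 7 (mod 47)


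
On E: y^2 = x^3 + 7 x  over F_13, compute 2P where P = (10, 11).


Doubling: s = (3 x1^2 + a) / (2 y1)
s = (3*10^2 + 7) / (2*11) mod 13 = 11
x3 = s^2 - 2 x1 mod 13 = 11^2 - 2*10 = 10
y3 = s (x1 - x3) - y1 mod 13 = 11 * (10 - 10) - 11 = 2

2P = (10, 2)


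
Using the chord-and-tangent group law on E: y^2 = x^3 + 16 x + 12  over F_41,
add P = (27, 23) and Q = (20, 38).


P != Q, so use the chord formula.
s = (y2 - y1) / (x2 - x1) = (15) / (34) mod 41 = 33
x3 = s^2 - x1 - x2 mod 41 = 33^2 - 27 - 20 = 17
y3 = s (x1 - x3) - y1 mod 41 = 33 * (27 - 17) - 23 = 20

P + Q = (17, 20)


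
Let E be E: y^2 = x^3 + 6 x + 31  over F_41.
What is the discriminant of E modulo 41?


4 a^3 + 27 b^2 = 4*6^3 + 27*31^2 = 864 + 25947 = 26811
Delta = -16 * (26811) = -428976
Delta mod 41 = 7

Delta = 7 (mod 41)


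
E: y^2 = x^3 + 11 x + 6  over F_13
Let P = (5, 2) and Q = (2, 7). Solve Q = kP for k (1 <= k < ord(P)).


Enumerate multiples of P until we hit Q = (2, 7):
  1P = (5, 2)
  2P = (7, 7)
  3P = (4, 7)
  4P = (3, 1)
  5P = (2, 6)
  6P = (2, 7)
Match found at i = 6.

k = 6


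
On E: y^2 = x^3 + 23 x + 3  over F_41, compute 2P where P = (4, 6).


k = 2 = 10_2 (binary, LSB first: 01)
Double-and-add from P = (4, 6):
  bit 0 = 0: acc unchanged = O
  bit 1 = 1: acc = O + (29, 34) = (29, 34)

2P = (29, 34)


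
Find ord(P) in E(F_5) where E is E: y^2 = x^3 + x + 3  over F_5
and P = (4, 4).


Compute successive multiples of P until we hit O:
  1P = (4, 4)
  2P = (1, 0)
  3P = (4, 1)
  4P = O

ord(P) = 4


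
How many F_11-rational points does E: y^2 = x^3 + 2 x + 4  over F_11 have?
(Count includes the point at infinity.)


For each x in F_11, count y with y^2 = x^3 + 2 x + 4 mod 11:
  x = 0: RHS = 4, y in [2, 9]  -> 2 point(s)
  x = 2: RHS = 5, y in [4, 7]  -> 2 point(s)
  x = 3: RHS = 4, y in [2, 9]  -> 2 point(s)
  x = 6: RHS = 1, y in [1, 10]  -> 2 point(s)
  x = 7: RHS = 9, y in [3, 8]  -> 2 point(s)
  x = 8: RHS = 4, y in [2, 9]  -> 2 point(s)
  x = 9: RHS = 3, y in [5, 6]  -> 2 point(s)
  x = 10: RHS = 1, y in [1, 10]  -> 2 point(s)
Affine points: 16. Add the point at infinity: total = 17.

#E(F_11) = 17


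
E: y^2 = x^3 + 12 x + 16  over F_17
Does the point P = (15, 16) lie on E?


Check whether y^2 = x^3 + 12 x + 16 (mod 17) for (x, y) = (15, 16).
LHS: y^2 = 16^2 mod 17 = 1
RHS: x^3 + 12 x + 16 = 15^3 + 12*15 + 16 mod 17 = 1
LHS = RHS

Yes, on the curve


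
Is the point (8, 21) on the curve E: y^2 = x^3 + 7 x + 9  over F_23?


Check whether y^2 = x^3 + 7 x + 9 (mod 23) for (x, y) = (8, 21).
LHS: y^2 = 21^2 mod 23 = 4
RHS: x^3 + 7 x + 9 = 8^3 + 7*8 + 9 mod 23 = 2
LHS != RHS

No, not on the curve


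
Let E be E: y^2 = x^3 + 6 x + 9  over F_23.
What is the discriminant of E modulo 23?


4 a^3 + 27 b^2 = 4*6^3 + 27*9^2 = 864 + 2187 = 3051
Delta = -16 * (3051) = -48816
Delta mod 23 = 13

Delta = 13 (mod 23)


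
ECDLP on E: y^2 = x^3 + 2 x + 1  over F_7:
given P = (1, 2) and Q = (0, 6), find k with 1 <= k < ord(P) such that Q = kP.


Enumerate multiples of P until we hit Q = (0, 6):
  1P = (1, 2)
  2P = (0, 1)
  3P = (0, 6)
Match found at i = 3.

k = 3


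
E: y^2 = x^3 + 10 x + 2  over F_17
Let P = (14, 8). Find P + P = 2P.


Doubling: s = (3 x1^2 + a) / (2 y1)
s = (3*14^2 + 10) / (2*8) mod 17 = 14
x3 = s^2 - 2 x1 mod 17 = 14^2 - 2*14 = 15
y3 = s (x1 - x3) - y1 mod 17 = 14 * (14 - 15) - 8 = 12

2P = (15, 12)


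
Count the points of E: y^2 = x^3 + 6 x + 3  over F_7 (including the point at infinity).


For each x in F_7, count y with y^2 = x^3 + 6 x + 3 mod 7:
  x = 2: RHS = 2, y in [3, 4]  -> 2 point(s)
  x = 4: RHS = 0, y in [0]  -> 1 point(s)
  x = 5: RHS = 4, y in [2, 5]  -> 2 point(s)
Affine points: 5. Add the point at infinity: total = 6.

#E(F_7) = 6


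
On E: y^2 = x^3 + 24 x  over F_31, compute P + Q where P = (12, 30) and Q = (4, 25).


P != Q, so use the chord formula.
s = (y2 - y1) / (x2 - x1) = (26) / (23) mod 31 = 20
x3 = s^2 - x1 - x2 mod 31 = 20^2 - 12 - 4 = 12
y3 = s (x1 - x3) - y1 mod 31 = 20 * (12 - 12) - 30 = 1

P + Q = (12, 1)


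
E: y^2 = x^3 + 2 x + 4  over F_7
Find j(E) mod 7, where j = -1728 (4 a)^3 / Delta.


Delta = -16(4 a^3 + 27 b^2) mod 7 = 3
-1728 * (4 a)^3 = -1728 * (4*2)^3 mod 7 = 1
j = 1 * 3^(-1) mod 7 = 5

j = 5 (mod 7)


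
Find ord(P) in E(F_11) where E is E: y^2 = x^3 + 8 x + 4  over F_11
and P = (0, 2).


Compute successive multiples of P until we hit O:
  1P = (0, 2)
  2P = (4, 1)
  3P = (5, 2)
  4P = (6, 9)
  5P = (3, 0)
  6P = (6, 2)
  7P = (5, 9)
  8P = (4, 10)
  ... (continuing to 10P)
  10P = O

ord(P) = 10


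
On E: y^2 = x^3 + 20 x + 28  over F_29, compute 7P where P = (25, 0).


k = 7 = 111_2 (binary, LSB first: 111)
Double-and-add from P = (25, 0):
  bit 0 = 1: acc = O + (25, 0) = (25, 0)
  bit 1 = 1: acc = (25, 0) + O = (25, 0)
  bit 2 = 1: acc = (25, 0) + O = (25, 0)

7P = (25, 0)


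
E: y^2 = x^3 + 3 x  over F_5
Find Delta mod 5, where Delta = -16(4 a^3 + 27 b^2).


4 a^3 + 27 b^2 = 4*3^3 + 27*0^2 = 108 + 0 = 108
Delta = -16 * (108) = -1728
Delta mod 5 = 2

Delta = 2 (mod 5)


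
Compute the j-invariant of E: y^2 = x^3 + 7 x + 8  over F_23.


Delta = -16(4 a^3 + 27 b^2) mod 23 = 11
-1728 * (4 a)^3 = -1728 * (4*7)^3 mod 23 = 16
j = 16 * 11^(-1) mod 23 = 14

j = 14 (mod 23)


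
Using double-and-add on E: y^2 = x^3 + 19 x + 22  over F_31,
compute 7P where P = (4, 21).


k = 7 = 111_2 (binary, LSB first: 111)
Double-and-add from P = (4, 21):
  bit 0 = 1: acc = O + (4, 21) = (4, 21)
  bit 1 = 1: acc = (4, 21) + (25, 23) = (7, 23)
  bit 2 = 1: acc = (7, 23) + (17, 22) = (16, 12)

7P = (16, 12)


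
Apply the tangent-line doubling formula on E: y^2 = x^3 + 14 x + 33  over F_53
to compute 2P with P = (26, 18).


Doubling: s = (3 x1^2 + a) / (2 y1)
s = (3*26^2 + 14) / (2*18) mod 53 = 42
x3 = s^2 - 2 x1 mod 53 = 42^2 - 2*26 = 16
y3 = s (x1 - x3) - y1 mod 53 = 42 * (26 - 16) - 18 = 31

2P = (16, 31)


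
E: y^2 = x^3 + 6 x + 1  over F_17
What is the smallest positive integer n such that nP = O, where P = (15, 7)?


Compute successive multiples of P until we hit O:
  1P = (15, 7)
  2P = (6, 7)
  3P = (13, 10)
  4P = (4, 2)
  5P = (2, 2)
  6P = (9, 11)
  7P = (1, 12)
  8P = (0, 1)
  ... (continuing to 22P)
  22P = O

ord(P) = 22


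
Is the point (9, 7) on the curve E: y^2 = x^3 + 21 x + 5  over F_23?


Check whether y^2 = x^3 + 21 x + 5 (mod 23) for (x, y) = (9, 7).
LHS: y^2 = 7^2 mod 23 = 3
RHS: x^3 + 21 x + 5 = 9^3 + 21*9 + 5 mod 23 = 3
LHS = RHS

Yes, on the curve


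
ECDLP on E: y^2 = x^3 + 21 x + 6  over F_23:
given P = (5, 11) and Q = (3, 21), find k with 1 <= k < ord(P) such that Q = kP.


Enumerate multiples of P until we hit Q = (3, 21):
  1P = (5, 11)
  2P = (6, 16)
  3P = (14, 13)
  4P = (12, 13)
  5P = (15, 19)
  6P = (11, 21)
  7P = (20, 10)
  8P = (7, 6)
  9P = (0, 11)
  10P = (18, 12)
  11P = (3, 21)
Match found at i = 11.

k = 11


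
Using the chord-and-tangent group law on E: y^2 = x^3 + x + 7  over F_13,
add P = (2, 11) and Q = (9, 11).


P != Q, so use the chord formula.
s = (y2 - y1) / (x2 - x1) = (0) / (7) mod 13 = 0
x3 = s^2 - x1 - x2 mod 13 = 0^2 - 2 - 9 = 2
y3 = s (x1 - x3) - y1 mod 13 = 0 * (2 - 2) - 11 = 2

P + Q = (2, 2)


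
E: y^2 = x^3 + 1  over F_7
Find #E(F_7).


For each x in F_7, count y with y^2 = x^3 + 0 x + 1 mod 7:
  x = 0: RHS = 1, y in [1, 6]  -> 2 point(s)
  x = 1: RHS = 2, y in [3, 4]  -> 2 point(s)
  x = 2: RHS = 2, y in [3, 4]  -> 2 point(s)
  x = 3: RHS = 0, y in [0]  -> 1 point(s)
  x = 4: RHS = 2, y in [3, 4]  -> 2 point(s)
  x = 5: RHS = 0, y in [0]  -> 1 point(s)
  x = 6: RHS = 0, y in [0]  -> 1 point(s)
Affine points: 11. Add the point at infinity: total = 12.

#E(F_7) = 12


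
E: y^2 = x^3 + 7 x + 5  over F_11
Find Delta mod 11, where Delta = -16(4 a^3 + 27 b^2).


4 a^3 + 27 b^2 = 4*7^3 + 27*5^2 = 1372 + 675 = 2047
Delta = -16 * (2047) = -32752
Delta mod 11 = 6

Delta = 6 (mod 11)


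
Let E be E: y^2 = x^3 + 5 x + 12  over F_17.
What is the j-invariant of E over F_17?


Delta = -16(4 a^3 + 27 b^2) mod 17 = 2
-1728 * (4 a)^3 = -1728 * (4*5)^3 mod 17 = 9
j = 9 * 2^(-1) mod 17 = 13

j = 13 (mod 17)


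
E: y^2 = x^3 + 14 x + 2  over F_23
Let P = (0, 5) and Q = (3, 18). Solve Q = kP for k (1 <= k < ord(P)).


Enumerate multiples of P until we hit Q = (3, 18):
  1P = (0, 5)
  2P = (13, 9)
  3P = (12, 9)
  4P = (6, 16)
  5P = (21, 14)
  6P = (5, 6)
  7P = (7, 12)
  8P = (17, 1)
  9P = (9, 12)
  10P = (20, 5)
  11P = (3, 18)
Match found at i = 11.

k = 11


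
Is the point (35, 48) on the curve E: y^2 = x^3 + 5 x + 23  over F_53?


Check whether y^2 = x^3 + 5 x + 23 (mod 53) for (x, y) = (35, 48).
LHS: y^2 = 48^2 mod 53 = 25
RHS: x^3 + 5 x + 23 = 35^3 + 5*35 + 23 mod 53 = 37
LHS != RHS

No, not on the curve


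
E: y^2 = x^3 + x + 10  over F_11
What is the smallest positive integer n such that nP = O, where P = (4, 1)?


Compute successive multiples of P until we hit O:
  1P = (4, 1)
  2P = (1, 1)
  3P = (6, 10)
  4P = (2, 8)
  5P = (9, 0)
  6P = (2, 3)
  7P = (6, 1)
  8P = (1, 10)
  ... (continuing to 10P)
  10P = O

ord(P) = 10


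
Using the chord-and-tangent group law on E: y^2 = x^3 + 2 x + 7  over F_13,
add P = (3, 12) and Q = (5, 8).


P != Q, so use the chord formula.
s = (y2 - y1) / (x2 - x1) = (9) / (2) mod 13 = 11
x3 = s^2 - x1 - x2 mod 13 = 11^2 - 3 - 5 = 9
y3 = s (x1 - x3) - y1 mod 13 = 11 * (3 - 9) - 12 = 0

P + Q = (9, 0)


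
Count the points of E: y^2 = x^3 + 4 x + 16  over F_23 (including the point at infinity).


For each x in F_23, count y with y^2 = x^3 + 4 x + 16 mod 23:
  x = 0: RHS = 16, y in [4, 19]  -> 2 point(s)
  x = 2: RHS = 9, y in [3, 20]  -> 2 point(s)
  x = 3: RHS = 9, y in [3, 20]  -> 2 point(s)
  x = 4: RHS = 4, y in [2, 21]  -> 2 point(s)
  x = 5: RHS = 0, y in [0]  -> 1 point(s)
  x = 6: RHS = 3, y in [7, 16]  -> 2 point(s)
  x = 8: RHS = 8, y in [10, 13]  -> 2 point(s)
  x = 15: RHS = 1, y in [1, 22]  -> 2 point(s)
  x = 16: RHS = 13, y in [6, 17]  -> 2 point(s)
  x = 17: RHS = 6, y in [11, 12]  -> 2 point(s)
  x = 18: RHS = 9, y in [3, 20]  -> 2 point(s)
  x = 20: RHS = 0, y in [0]  -> 1 point(s)
  x = 21: RHS = 0, y in [0]  -> 1 point(s)
Affine points: 23. Add the point at infinity: total = 24.

#E(F_23) = 24


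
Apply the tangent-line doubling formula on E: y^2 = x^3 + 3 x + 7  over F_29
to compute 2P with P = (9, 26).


Doubling: s = (3 x1^2 + a) / (2 y1)
s = (3*9^2 + 3) / (2*26) mod 29 = 17
x3 = s^2 - 2 x1 mod 29 = 17^2 - 2*9 = 10
y3 = s (x1 - x3) - y1 mod 29 = 17 * (9 - 10) - 26 = 15

2P = (10, 15)


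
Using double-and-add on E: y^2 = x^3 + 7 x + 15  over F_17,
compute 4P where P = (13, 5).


k = 4 = 100_2 (binary, LSB first: 001)
Double-and-add from P = (13, 5):
  bit 0 = 0: acc unchanged = O
  bit 1 = 0: acc unchanged = O
  bit 2 = 1: acc = O + (13, 12) = (13, 12)

4P = (13, 12)


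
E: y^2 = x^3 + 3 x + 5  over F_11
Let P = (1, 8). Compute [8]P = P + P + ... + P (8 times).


k = 8 = 1000_2 (binary, LSB first: 0001)
Double-and-add from P = (1, 8):
  bit 0 = 0: acc unchanged = O
  bit 1 = 0: acc unchanged = O
  bit 2 = 0: acc unchanged = O
  bit 3 = 1: acc = O + (1, 3) = (1, 3)

8P = (1, 3)


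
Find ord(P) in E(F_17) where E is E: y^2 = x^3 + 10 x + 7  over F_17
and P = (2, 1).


Compute successive multiples of P until we hit O:
  1P = (2, 1)
  2P = (15, 9)
  3P = (4, 3)
  4P = (12, 6)
  5P = (16, 9)
  6P = (8, 15)
  7P = (3, 8)
  8P = (10, 11)
  ... (continuing to 21P)
  21P = O

ord(P) = 21


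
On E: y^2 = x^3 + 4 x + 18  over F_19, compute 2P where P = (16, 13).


Doubling: s = (3 x1^2 + a) / (2 y1)
s = (3*16^2 + 4) / (2*13) mod 19 = 18
x3 = s^2 - 2 x1 mod 19 = 18^2 - 2*16 = 7
y3 = s (x1 - x3) - y1 mod 19 = 18 * (16 - 7) - 13 = 16

2P = (7, 16)


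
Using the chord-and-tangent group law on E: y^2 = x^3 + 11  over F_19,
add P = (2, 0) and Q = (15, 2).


P != Q, so use the chord formula.
s = (y2 - y1) / (x2 - x1) = (2) / (13) mod 19 = 6
x3 = s^2 - x1 - x2 mod 19 = 6^2 - 2 - 15 = 0
y3 = s (x1 - x3) - y1 mod 19 = 6 * (2 - 0) - 0 = 12

P + Q = (0, 12)


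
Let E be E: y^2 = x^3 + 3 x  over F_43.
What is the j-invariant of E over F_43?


Delta = -16(4 a^3 + 27 b^2) mod 43 = 35
-1728 * (4 a)^3 = -1728 * (4*3)^3 mod 43 = 22
j = 22 * 35^(-1) mod 43 = 8

j = 8 (mod 43)


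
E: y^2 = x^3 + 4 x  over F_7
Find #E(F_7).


For each x in F_7, count y with y^2 = x^3 + 4 x + 0 mod 7:
  x = 0: RHS = 0, y in [0]  -> 1 point(s)
  x = 2: RHS = 2, y in [3, 4]  -> 2 point(s)
  x = 3: RHS = 4, y in [2, 5]  -> 2 point(s)
  x = 6: RHS = 2, y in [3, 4]  -> 2 point(s)
Affine points: 7. Add the point at infinity: total = 8.

#E(F_7) = 8


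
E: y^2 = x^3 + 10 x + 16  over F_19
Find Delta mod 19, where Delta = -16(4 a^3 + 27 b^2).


4 a^3 + 27 b^2 = 4*10^3 + 27*16^2 = 4000 + 6912 = 10912
Delta = -16 * (10912) = -174592
Delta mod 19 = 18

Delta = 18 (mod 19)


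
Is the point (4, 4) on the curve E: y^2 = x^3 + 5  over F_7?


Check whether y^2 = x^3 + 0 x + 5 (mod 7) for (x, y) = (4, 4).
LHS: y^2 = 4^2 mod 7 = 2
RHS: x^3 + 0 x + 5 = 4^3 + 0*4 + 5 mod 7 = 6
LHS != RHS

No, not on the curve


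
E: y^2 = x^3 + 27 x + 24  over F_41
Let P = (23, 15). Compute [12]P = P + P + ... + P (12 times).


k = 12 = 1100_2 (binary, LSB first: 0011)
Double-and-add from P = (23, 15):
  bit 0 = 0: acc unchanged = O
  bit 1 = 0: acc unchanged = O
  bit 2 = 1: acc = O + (40, 18) = (40, 18)
  bit 3 = 1: acc = (40, 18) + (38, 11) = (6, 19)

12P = (6, 19)


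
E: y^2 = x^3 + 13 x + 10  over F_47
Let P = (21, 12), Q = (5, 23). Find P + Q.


P != Q, so use the chord formula.
s = (y2 - y1) / (x2 - x1) = (11) / (31) mod 47 = 14
x3 = s^2 - x1 - x2 mod 47 = 14^2 - 21 - 5 = 29
y3 = s (x1 - x3) - y1 mod 47 = 14 * (21 - 29) - 12 = 17

P + Q = (29, 17)


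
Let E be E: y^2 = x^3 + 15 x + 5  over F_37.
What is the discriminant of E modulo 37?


4 a^3 + 27 b^2 = 4*15^3 + 27*5^2 = 13500 + 675 = 14175
Delta = -16 * (14175) = -226800
Delta mod 37 = 10

Delta = 10 (mod 37)


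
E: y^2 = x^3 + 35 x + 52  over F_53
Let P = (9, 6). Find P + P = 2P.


Doubling: s = (3 x1^2 + a) / (2 y1)
s = (3*9^2 + 35) / (2*6) mod 53 = 32
x3 = s^2 - 2 x1 mod 53 = 32^2 - 2*9 = 52
y3 = s (x1 - x3) - y1 mod 53 = 32 * (9 - 52) - 6 = 49

2P = (52, 49)


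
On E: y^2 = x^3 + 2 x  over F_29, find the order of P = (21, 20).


Compute successive multiples of P until we hit O:
  1P = (21, 20)
  2P = (9, 15)
  3P = (3, 2)
  4P = (6, 24)
  5P = (8, 21)
  6P = (23, 27)
  7P = (19, 16)
  8P = (22, 7)
  ... (continuing to 26P)
  26P = O

ord(P) = 26


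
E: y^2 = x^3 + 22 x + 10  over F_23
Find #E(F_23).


For each x in F_23, count y with y^2 = x^3 + 22 x + 10 mod 23:
  x = 2: RHS = 16, y in [4, 19]  -> 2 point(s)
  x = 4: RHS = 1, y in [1, 22]  -> 2 point(s)
  x = 6: RHS = 13, y in [6, 17]  -> 2 point(s)
  x = 7: RHS = 1, y in [1, 22]  -> 2 point(s)
  x = 8: RHS = 8, y in [10, 13]  -> 2 point(s)
  x = 12: RHS = 1, y in [1, 22]  -> 2 point(s)
  x = 13: RHS = 9, y in [3, 20]  -> 2 point(s)
  x = 14: RHS = 3, y in [7, 16]  -> 2 point(s)
  x = 15: RHS = 12, y in [9, 14]  -> 2 point(s)
  x = 20: RHS = 9, y in [3, 20]  -> 2 point(s)
  x = 21: RHS = 4, y in [2, 21]  -> 2 point(s)
Affine points: 22. Add the point at infinity: total = 23.

#E(F_23) = 23


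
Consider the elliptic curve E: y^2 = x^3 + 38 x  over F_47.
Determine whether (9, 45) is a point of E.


Check whether y^2 = x^3 + 38 x + 0 (mod 47) for (x, y) = (9, 45).
LHS: y^2 = 45^2 mod 47 = 4
RHS: x^3 + 38 x + 0 = 9^3 + 38*9 + 0 mod 47 = 37
LHS != RHS

No, not on the curve
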